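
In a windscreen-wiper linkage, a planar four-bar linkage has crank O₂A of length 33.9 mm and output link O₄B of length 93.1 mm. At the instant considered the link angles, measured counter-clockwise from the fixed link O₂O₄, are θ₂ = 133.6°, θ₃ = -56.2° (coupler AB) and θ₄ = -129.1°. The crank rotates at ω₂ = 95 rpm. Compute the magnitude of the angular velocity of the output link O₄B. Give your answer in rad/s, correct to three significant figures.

0.645

ω₂ = 9.948 rad/s (from 95 rpm).
Differentiating the loop-closure r₂e^{iθ₂}+r₃e^{iθ₃}=r₁+r₄e^{iθ₄} gives r₂ω₂e^{iθ₂}+r₃ω₃e^{iθ₃}=r₄ω₄e^{iθ₄}.
Eliminating the other unknown: ω₄ = r₂ω₂ sin(θ₂−θ₃) / [r₄ sin(θ₄−θ₃)].
Numerator sine = -0.17021; denominator sine = -0.95579.
Result = 0.0339·9.948·(-0.17021) / (0.0931·(-0.95579)) = +0.64509 rad/s; magnitude 0.64509 rad/s.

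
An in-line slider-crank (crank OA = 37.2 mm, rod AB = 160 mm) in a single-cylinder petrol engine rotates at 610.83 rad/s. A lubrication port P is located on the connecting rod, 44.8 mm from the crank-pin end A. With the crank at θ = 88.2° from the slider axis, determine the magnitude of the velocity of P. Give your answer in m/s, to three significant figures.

22.8

ω = 610.8 rad/s.  Crank-pin speed |V_A| = rω = 22.723 m/s, perpendicular to OA.
Rod angle: sinφ = −(r/L) sinθ ⇒ φ = -13.438°; ω_rod = −rω cosθ/√(L²−r²sin²θ) = -4.5865 rad/s.
V_P = V_A + ω_rod × AP, with AP = 0.0448 m along the rod.
Components: V_Px = −rω sinθ − a·ω_rod·sinφ = -22.759 m/s;  V_Py = rω cosθ + a·ω_rod·cosφ = +0.51389 m/s.
|V_P| = √(V_Px² + V_Py²) = 22.765 m/s.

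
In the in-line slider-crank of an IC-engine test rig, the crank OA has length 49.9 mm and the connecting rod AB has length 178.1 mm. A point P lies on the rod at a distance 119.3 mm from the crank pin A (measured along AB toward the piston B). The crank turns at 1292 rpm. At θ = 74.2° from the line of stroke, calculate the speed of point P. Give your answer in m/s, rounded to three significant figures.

6.87

ω = 135.3 rad/s.  Crank-pin speed |V_A| = rω = 6.7514 m/s, perpendicular to OA.
Rod angle: sinφ = −(r/L) sinθ ⇒ φ = -15.640°; ω_rod = −rω cosθ/√(L²−r²sin²θ) = -10.718 rad/s.
V_P = V_A + ω_rod × AP, with AP = 0.1193 m along the rod.
Components: V_Px = −rω sinθ − a·ω_rod·sinφ = -6.841 m/s;  V_Py = rω cosθ + a·ω_rod·cosφ = +0.60691 m/s.
|V_P| = √(V_Px² + V_Py²) = 6.8679 m/s.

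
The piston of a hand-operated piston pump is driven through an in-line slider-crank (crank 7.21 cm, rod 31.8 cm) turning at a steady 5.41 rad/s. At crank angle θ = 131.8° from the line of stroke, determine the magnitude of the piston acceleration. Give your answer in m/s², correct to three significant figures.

ω = 5.41 rad/s
x(θ) = r cosθ + √(L² − r² sin²θ); with ω constant, a = ω²·d²x/dθ².
d²x/dθ² = −r cosθ − r²(cos2θ)/√u − r⁴ sin²2θ/(4u^{3/2}),  u = L² − r² sin²θ = 0.0982351 m².
Substituting r = 0.0721 m, L = 0.318 m, θ = 131.8°: d²x/dθ² = +0.049689 m.
a = ω²·d²x/dθ² = (5.41)²·(+0.049689) = +1.4543 m/s²;  |a| = 1.4543 m/s².

1.45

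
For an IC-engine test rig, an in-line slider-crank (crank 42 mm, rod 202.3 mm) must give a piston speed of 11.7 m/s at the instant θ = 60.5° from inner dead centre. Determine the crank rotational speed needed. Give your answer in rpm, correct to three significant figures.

For an in-line slider-crank, |v_piston| = rω|sinθ|·[1 + r cosθ/√(L² − r² sin²θ)].
With r = 0.042 m, L = 0.2023 m, θ = 60.5°: the bracketed kinematic factor |dx/dθ| = 0.040355 m.
ω = v/|dx/dθ| = 11.7/0.040355 = 289.93 rad/s.
N = 60ω/(2π) = 2768.6 rpm.

2770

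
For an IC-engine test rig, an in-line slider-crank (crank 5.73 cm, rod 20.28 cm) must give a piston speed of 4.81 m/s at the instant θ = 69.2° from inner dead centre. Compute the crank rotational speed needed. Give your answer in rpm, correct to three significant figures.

For an in-line slider-crank, |v_piston| = rω|sinθ|·[1 + r cosθ/√(L² − r² sin²θ)].
With r = 0.0573 m, L = 0.2028 m, θ = 69.2°: the bracketed kinematic factor |dx/dθ| = 0.059138 m.
ω = v/|dx/dθ| = 4.81/0.059138 = 81.335 rad/s.
N = 60ω/(2π) = 776.7 rpm.

777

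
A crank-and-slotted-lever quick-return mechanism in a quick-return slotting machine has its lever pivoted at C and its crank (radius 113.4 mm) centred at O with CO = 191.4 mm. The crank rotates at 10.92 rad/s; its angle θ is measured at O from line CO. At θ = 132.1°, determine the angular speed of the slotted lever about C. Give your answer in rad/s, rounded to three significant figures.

0.906

ω = 10.92 rad/s
Crank pin A relative to C: A = (d + r cosθ, r sinθ); lever angle φ = atan2(r sinθ, d + r cosθ).
Differentiating tanφ: φ̇ = rω(d cosθ + r)/(d² + r² + 2dr cosθ).
d² + r² + 2dr cosθ = |CA|² = 0.0203906 m²;  d cosθ + r = -0.01492 m.
|ω_lever| = |0.1134·10.92·-0.01492| / 0.0203906 = 0.90607 rad/s.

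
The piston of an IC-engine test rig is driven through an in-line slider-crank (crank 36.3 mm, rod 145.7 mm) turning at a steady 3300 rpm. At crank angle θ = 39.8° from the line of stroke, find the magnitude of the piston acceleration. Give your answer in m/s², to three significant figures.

3540

ω = 2π·3300/60 = 345.6 rad/s
x(θ) = r cosθ + √(L² − r² sin²θ); with ω constant, a = ω²·d²x/dθ².
d²x/dθ² = −r cosθ − r²(cos2θ)/√u − r⁴ sin²2θ/(4u^{3/2}),  u = L² − r² sin²θ = 0.0206886 m².
Substituting r = 0.0363 m, L = 0.1457 m, θ = 39.8°: d²x/dθ² = -0.029684 m.
a = ω²·d²x/dθ² = (345.6)²·(-0.029684) = -3544.9 m/s²;  |a| = 3544.9 m/s².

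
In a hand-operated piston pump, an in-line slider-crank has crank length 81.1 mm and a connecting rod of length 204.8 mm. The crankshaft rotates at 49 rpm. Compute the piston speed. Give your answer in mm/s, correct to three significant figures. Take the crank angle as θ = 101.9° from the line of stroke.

ω = 2π·49/60 = 5.131 rad/s
For an in-line slider-crank, x = r cosθ + √(L² − r² sin²θ), so v = −rω sinθ·[1 + r cosθ/√(L² − r² sin²θ)].
With r = 0.0811 m, L = 0.2048 m, θ = 101.9°: √(L² − r² sin²θ) = 0.1888 m.
v = −0.0811·5.131·0.97851·[1 + 0.0811·-0.20620/0.1888] = -0.37113 m/s.
|v| = 0.37113 m/s = 371.13 mm/s.

371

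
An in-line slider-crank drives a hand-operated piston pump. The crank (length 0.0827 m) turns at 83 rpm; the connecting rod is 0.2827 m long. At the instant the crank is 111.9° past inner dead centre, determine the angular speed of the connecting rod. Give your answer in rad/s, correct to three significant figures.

ω = 8.692 rad/s (converted from 83 rpm).
The rod makes angle φ with the slider axis where L sinφ = r sinθ; differentiating, L cosφ·φ̇ = r ω cosθ.
L cosφ = √(L² − r² sin²θ) = 0.27209 m.
|ω_rod| = r ω |cosθ| / √(L² − r² sin²θ) = 0.0827·8.692·0.37299/0.27209 = 0.98537 rad/s.

0.985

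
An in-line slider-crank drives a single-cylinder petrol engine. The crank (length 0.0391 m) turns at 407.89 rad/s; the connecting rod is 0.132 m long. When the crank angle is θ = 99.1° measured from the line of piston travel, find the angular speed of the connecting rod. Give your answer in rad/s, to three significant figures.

ω = 407.9 rad/s
The rod makes angle φ with the slider axis where L sinφ = r sinθ; differentiating, L cosφ·φ̇ = r ω cosθ.
L cosφ = √(L² − r² sin²θ) = 0.12623 m.
|ω_rod| = r ω |cosθ| / √(L² − r² sin²θ) = 0.0391·407.9·0.15816/0.12623 = 19.983 rad/s.

20.0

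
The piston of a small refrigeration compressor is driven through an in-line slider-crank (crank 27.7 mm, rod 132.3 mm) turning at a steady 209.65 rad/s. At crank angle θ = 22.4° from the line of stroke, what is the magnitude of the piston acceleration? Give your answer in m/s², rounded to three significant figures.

1310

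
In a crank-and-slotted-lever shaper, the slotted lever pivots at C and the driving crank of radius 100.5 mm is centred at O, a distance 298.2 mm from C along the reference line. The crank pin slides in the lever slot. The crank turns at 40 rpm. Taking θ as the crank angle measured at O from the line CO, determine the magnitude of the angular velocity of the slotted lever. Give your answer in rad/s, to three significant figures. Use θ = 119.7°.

ω = 4.189 rad/s (from 40 rpm).
Crank pin A relative to C: A = (d + r cosθ, r sinθ); lever angle φ = atan2(r sinθ, d + r cosθ).
Differentiating tanφ: φ̇ = rω(d cosθ + r)/(d² + r² + 2dr cosθ).
d² + r² + 2dr cosθ = |CA|² = 0.0693266 m²;  d cosθ + r = -0.047246 m.
|ω_lever| = |0.1005·4.189·-0.047246| / 0.0693266 = 0.28689 rad/s.

0.287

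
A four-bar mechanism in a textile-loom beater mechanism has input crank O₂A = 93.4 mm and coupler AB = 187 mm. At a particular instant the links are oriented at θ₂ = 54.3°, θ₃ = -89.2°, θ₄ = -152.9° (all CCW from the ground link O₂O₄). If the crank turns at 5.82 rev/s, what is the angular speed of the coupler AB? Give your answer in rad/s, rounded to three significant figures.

9.31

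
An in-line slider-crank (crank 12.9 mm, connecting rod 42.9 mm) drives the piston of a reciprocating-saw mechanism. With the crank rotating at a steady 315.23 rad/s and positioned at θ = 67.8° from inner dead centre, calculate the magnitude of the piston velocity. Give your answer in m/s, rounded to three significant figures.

ω = 315.2 rad/s
For an in-line slider-crank, x = r cosθ + √(L² − r² sin²θ), so v = −rω sinθ·[1 + r cosθ/√(L² − r² sin²θ)].
With r = 0.0129 m, L = 0.0429 m, θ = 67.8°: √(L² − r² sin²θ) = 0.041204 m.
v = −0.0129·315.2·0.92587·[1 + 0.0129·0.37784/0.041204] = -4.2104 m/s.
|v| = 4.2104 m/s.

4.21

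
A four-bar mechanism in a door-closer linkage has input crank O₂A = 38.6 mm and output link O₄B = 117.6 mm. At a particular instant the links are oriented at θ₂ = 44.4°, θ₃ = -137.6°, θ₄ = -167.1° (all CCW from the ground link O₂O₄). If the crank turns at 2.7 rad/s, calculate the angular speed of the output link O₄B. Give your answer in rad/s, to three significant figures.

0.0628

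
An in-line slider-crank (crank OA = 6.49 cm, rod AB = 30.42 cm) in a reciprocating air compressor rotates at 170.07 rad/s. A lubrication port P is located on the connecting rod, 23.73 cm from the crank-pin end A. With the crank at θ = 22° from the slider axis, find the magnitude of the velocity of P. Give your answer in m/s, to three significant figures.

ω = 170.1 rad/s.  Crank-pin speed |V_A| = rω = 11.038 m/s, perpendicular to OA.
Rod angle: sinφ = −(r/L) sinθ ⇒ φ = -4.584°; ω_rod = −rω cosθ/√(L²−r²sin²θ) = -33.75 rad/s.
V_P = V_A + ω_rod × AP, with AP = 0.2373 m along the rod.
Components: V_Px = −rω sinθ − a·ω_rod·sinφ = -4.7748 m/s;  V_Py = rω cosθ + a·ω_rod·cosφ = +2.2506 m/s.
|V_P| = √(V_Px² + V_Py²) = 5.2787 m/s.

5.28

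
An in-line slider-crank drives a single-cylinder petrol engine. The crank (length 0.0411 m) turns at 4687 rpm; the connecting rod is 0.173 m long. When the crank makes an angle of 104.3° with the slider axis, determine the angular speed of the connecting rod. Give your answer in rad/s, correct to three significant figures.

ω = 490.8 rad/s (converted from 4687 rpm).
The rod makes angle φ with the slider axis where L sinφ = r sinθ; differentiating, L cosφ·φ̇ = r ω cosθ.
L cosφ = √(L² − r² sin²θ) = 0.16835 m.
|ω_rod| = r ω |cosθ| / √(L² − r² sin²θ) = 0.0411·490.8·0.24700/0.16835 = 29.596 rad/s.

29.6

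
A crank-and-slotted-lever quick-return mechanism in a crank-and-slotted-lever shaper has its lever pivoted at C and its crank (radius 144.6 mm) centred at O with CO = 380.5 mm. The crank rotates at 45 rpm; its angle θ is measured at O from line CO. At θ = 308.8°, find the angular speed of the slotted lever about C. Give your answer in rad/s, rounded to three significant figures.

ω = 4.712 rad/s (from 45 rpm).
Crank pin A relative to C: A = (d + r cosθ, r sinθ); lever angle φ = atan2(r sinθ, d + r cosθ).
Differentiating tanφ: φ̇ = rω(d cosθ + r)/(d² + r² + 2dr cosθ).
d² + r² + 2dr cosθ = |CA|² = 0.234641 m²;  d cosθ + r = +0.38302 m.
|ω_lever| = |0.1446·4.712·+0.38302| / 0.234641 = 1.1123 rad/s.

1.11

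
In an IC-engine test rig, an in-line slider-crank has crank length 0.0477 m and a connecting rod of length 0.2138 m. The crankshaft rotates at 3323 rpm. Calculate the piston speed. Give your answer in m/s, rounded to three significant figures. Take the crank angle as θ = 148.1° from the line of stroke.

7.10

ω = 2π·3323/60 = 348 rad/s
For an in-line slider-crank, x = r cosθ + √(L² − r² sin²θ), so v = −rω sinθ·[1 + r cosθ/√(L² − r² sin²θ)].
With r = 0.0477 m, L = 0.2138 m, θ = 148.1°: √(L² − r² sin²θ) = 0.21231 m.
v = −0.0477·348·0.52844·[1 + 0.0477·-0.84897/0.21231] = -7.0984 m/s.
|v| = 7.0984 m/s.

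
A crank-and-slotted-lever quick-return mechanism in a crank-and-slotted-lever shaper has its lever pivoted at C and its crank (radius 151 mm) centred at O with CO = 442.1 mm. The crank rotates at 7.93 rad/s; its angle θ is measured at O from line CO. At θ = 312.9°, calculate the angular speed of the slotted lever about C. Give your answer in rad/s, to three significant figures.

1.75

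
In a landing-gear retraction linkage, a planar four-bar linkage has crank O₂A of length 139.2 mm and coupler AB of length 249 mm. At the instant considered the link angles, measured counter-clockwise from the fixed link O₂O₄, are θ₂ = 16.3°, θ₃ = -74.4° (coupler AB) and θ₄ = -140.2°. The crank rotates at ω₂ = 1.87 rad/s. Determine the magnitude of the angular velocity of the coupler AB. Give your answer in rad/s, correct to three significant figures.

ω₂ = 1.87 rad/s
Differentiating the loop-closure r₂e^{iθ₂}+r₃e^{iθ₃}=r₁+r₄e^{iθ₄} gives r₂ω₂e^{iθ₂}+r₃ω₃e^{iθ₃}=r₄ω₄e^{iθ₄}.
Eliminating the other unknown: ω₃ = r₂ω₂ sin(θ₄−θ₂) / [r₃ sin(θ₃−θ₄)].
Numerator sine = -0.39875; denominator sine = +0.91212.
Result = 0.1392·1.87·(-0.39875) / (0.249·(+0.91212)) = -0.45701 rad/s; magnitude 0.45701 rad/s.

0.457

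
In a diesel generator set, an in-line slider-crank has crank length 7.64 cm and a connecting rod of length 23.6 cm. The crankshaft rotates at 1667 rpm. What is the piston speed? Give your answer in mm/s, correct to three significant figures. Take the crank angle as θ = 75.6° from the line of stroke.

14000

ω = 2π·1667/60 = 174.6 rad/s
For an in-line slider-crank, x = r cosθ + √(L² − r² sin²θ), so v = −rω sinθ·[1 + r cosθ/√(L² − r² sin²θ)].
With r = 0.0764 m, L = 0.236 m, θ = 75.6°: √(L² − r² sin²θ) = 0.2241 m.
v = −0.0764·174.6·0.96858·[1 + 0.0764·0.24869/0.2241] = -14.013 m/s.
|v| = 14.013 m/s = 14013 mm/s.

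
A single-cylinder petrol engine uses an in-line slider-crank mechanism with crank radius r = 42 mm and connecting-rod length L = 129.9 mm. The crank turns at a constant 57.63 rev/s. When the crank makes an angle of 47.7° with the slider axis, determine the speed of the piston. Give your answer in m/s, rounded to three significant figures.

ω = 2π·57.6 = 362.1 rad/s
For an in-line slider-crank, x = r cosθ + √(L² − r² sin²θ), so v = −rω sinθ·[1 + r cosθ/√(L² − r² sin²θ)].
With r = 0.042 m, L = 0.1299 m, θ = 47.7°: √(L² − r² sin²θ) = 0.12613 m.
v = −0.042·362.1·0.73963·[1 + 0.042·0.67301/0.12613] = -13.769 m/s.
|v| = 13.769 m/s.

13.8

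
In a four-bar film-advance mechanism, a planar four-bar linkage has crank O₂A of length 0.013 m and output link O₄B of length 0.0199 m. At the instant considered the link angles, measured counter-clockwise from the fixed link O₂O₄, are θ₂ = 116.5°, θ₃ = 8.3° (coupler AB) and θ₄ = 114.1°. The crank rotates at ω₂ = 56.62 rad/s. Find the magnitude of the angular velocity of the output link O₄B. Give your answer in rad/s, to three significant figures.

ω₂ = 56.62 rad/s
Differentiating the loop-closure r₂e^{iθ₂}+r₃e^{iθ₃}=r₁+r₄e^{iθ₄} gives r₂ω₂e^{iθ₂}+r₃ω₃e^{iθ₃}=r₄ω₄e^{iθ₄}.
Eliminating the other unknown: ω₄ = r₂ω₂ sin(θ₂−θ₃) / [r₄ sin(θ₄−θ₃)].
Numerator sine = +0.94997; denominator sine = +0.96222.
Result = 0.013·56.62·(+0.94997) / (0.0199·(+0.96222)) = +36.517 rad/s; magnitude 36.517 rad/s.

36.5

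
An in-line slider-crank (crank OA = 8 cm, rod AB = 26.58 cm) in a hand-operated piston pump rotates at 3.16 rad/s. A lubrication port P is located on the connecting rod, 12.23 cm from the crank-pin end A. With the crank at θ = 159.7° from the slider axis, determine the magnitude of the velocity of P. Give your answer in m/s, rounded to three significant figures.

0.149

ω = 3.16 rad/s.  Crank-pin speed |V_A| = rω = 0.2528 m/s, perpendicular to OA.
Rod angle: sinφ = −(r/L) sinθ ⇒ φ = -5.994°; ω_rod = −rω cosθ/√(L²−r²sin²θ) = +0.89692 rad/s.
V_P = V_A + ω_rod × AP, with AP = 0.1223 m along the rod.
Components: V_Px = −rω sinθ − a·ω_rod·sinφ = -0.076251 m/s;  V_Py = rω cosθ + a·ω_rod·cosφ = -0.128 m/s.
|V_P| = √(V_Px² + V_Py²) = 0.14899 m/s.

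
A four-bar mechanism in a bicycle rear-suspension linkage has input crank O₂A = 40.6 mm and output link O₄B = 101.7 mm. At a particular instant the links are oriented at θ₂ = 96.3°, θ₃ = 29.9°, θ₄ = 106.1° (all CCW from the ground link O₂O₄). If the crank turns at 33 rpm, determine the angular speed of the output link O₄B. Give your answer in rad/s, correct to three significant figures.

ω₂ = 3.456 rad/s (from 33 rpm).
Differentiating the loop-closure r₂e^{iθ₂}+r₃e^{iθ₃}=r₁+r₄e^{iθ₄} gives r₂ω₂e^{iθ₂}+r₃ω₃e^{iθ₃}=r₄ω₄e^{iθ₄}.
Eliminating the other unknown: ω₄ = r₂ω₂ sin(θ₂−θ₃) / [r₄ sin(θ₄−θ₃)].
Numerator sine = +0.91636; denominator sine = +0.97113.
Result = 0.0406·3.456·(+0.91636) / (0.1017·(+0.97113)) = +1.3018 rad/s; magnitude 1.3018 rad/s.

1.30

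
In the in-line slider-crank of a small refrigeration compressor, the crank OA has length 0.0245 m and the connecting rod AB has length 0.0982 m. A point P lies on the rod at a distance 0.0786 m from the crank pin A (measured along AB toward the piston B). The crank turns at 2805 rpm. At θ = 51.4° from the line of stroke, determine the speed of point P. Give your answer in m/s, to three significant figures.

ω = 293.7 rad/s.  Crank-pin speed |V_A| = rω = 7.1966 m/s, perpendicular to OA.
Rod angle: sinφ = −(r/L) sinθ ⇒ φ = -11.244°; ω_rod = −rω cosθ/√(L²−r²sin²θ) = -46.616 rad/s.
V_P = V_A + ω_rod × AP, with AP = 0.0786 m along the rod.
Components: V_Px = −rω sinθ − a·ω_rod·sinφ = -6.3387 m/s;  V_Py = rω cosθ + a·ω_rod·cosφ = +0.89613 m/s.
|V_P| = √(V_Px² + V_Py²) = 6.4017 m/s.

6.40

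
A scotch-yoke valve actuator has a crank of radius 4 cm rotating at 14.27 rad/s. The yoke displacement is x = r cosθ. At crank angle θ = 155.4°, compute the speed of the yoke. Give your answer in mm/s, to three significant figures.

238

ω = 14.27 rad/s
x = r cosθ ⇒ ẋ = −rω sinθ.
|v| = rω|sinθ| = 0.04·14.27·|sin 155.4°| = 0.23761 m/s = 237.61 mm/s.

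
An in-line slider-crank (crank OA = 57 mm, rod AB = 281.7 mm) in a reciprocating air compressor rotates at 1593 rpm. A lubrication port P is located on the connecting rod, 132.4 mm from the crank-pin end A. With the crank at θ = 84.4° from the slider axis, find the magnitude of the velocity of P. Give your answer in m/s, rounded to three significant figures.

ω = 166.8 rad/s.  Crank-pin speed |V_A| = rω = 9.5087 m/s, perpendicular to OA.
Rod angle: sinφ = −(r/L) sinθ ⇒ φ = -11.618°; ω_rod = −rω cosθ/√(L²−r²sin²θ) = -3.3628 rad/s.
V_P = V_A + ω_rod × AP, with AP = 0.1324 m along the rod.
Components: V_Px = −rω sinθ − a·ω_rod·sinφ = -9.5529 m/s;  V_Py = rω cosθ + a·ω_rod·cosφ = +0.49177 m/s.
|V_P| = √(V_Px² + V_Py²) = 9.5656 m/s.

9.57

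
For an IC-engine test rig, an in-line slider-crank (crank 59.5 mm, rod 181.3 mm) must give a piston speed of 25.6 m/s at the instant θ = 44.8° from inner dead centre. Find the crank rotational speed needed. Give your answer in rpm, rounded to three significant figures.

4700

For an in-line slider-crank, |v_piston| = rω|sinθ|·[1 + r cosθ/√(L² − r² sin²θ)].
With r = 0.0595 m, L = 0.1813 m, θ = 44.8°: the bracketed kinematic factor |dx/dθ| = 0.051961 m.
ω = v/|dx/dθ| = 25.6/0.051961 = 492.68 rad/s.
N = 60ω/(2π) = 4704.7 rpm.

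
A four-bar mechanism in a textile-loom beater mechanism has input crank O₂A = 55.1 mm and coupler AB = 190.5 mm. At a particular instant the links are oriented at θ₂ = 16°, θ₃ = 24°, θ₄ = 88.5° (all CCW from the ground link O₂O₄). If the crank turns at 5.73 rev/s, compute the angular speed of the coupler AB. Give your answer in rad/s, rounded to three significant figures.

ω₂ = 36 rad/s (from 5.73 rev/s).
Differentiating the loop-closure r₂e^{iθ₂}+r₃e^{iθ₃}=r₁+r₄e^{iθ₄} gives r₂ω₂e^{iθ₂}+r₃ω₃e^{iθ₃}=r₄ω₄e^{iθ₄}.
Eliminating the other unknown: ω₃ = r₂ω₂ sin(θ₄−θ₂) / [r₃ sin(θ₃−θ₄)].
Numerator sine = +0.95372; denominator sine = -0.90259.
Result = 0.0551·36·(+0.95372) / (0.1905·(-0.90259)) = -11.003 rad/s; magnitude 11.003 rad/s.

11.0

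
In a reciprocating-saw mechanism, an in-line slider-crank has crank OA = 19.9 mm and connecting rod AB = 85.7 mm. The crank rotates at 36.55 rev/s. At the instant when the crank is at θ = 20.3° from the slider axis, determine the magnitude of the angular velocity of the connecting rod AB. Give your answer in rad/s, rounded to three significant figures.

ω = 229.7 rad/s (converted from 36.55 rev/s).
The rod makes angle φ with the slider axis where L sinφ = r sinθ; differentiating, L cosφ·φ̇ = r ω cosθ.
L cosφ = √(L² − r² sin²θ) = 0.085421 m.
|ω_rod| = r ω |cosθ| / √(L² − r² sin²θ) = 0.0199·229.7·0.93789/0.085421 = 50.177 rad/s.

50.2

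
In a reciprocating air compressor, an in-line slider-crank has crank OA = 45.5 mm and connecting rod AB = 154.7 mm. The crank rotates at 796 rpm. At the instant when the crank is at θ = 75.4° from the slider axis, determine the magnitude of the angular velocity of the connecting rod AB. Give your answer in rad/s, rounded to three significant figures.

6.45

ω = 83.36 rad/s (converted from 796 rpm).
The rod makes angle φ with the slider axis where L sinφ = r sinθ; differentiating, L cosφ·φ̇ = r ω cosθ.
L cosφ = √(L² − r² sin²θ) = 0.1483 m.
|ω_rod| = r ω |cosθ| / √(L² − r² sin²θ) = 0.0455·83.36·0.25207/0.1483 = 6.4465 rad/s.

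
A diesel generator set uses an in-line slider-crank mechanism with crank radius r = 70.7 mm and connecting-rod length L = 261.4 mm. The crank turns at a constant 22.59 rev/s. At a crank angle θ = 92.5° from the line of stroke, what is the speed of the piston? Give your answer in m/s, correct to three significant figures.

9.90

ω = 2π·22.6 = 141.9 rad/s
For an in-line slider-crank, x = r cosθ + √(L² − r² sin²θ), so v = −rω sinθ·[1 + r cosθ/√(L² − r² sin²θ)].
With r = 0.0707 m, L = 0.2614 m, θ = 92.5°: √(L² − r² sin²θ) = 0.25168 m.
v = −0.0707·141.9·0.99905·[1 + 0.0707·-0.04362/0.25168] = -9.9026 m/s.
|v| = 9.9026 m/s.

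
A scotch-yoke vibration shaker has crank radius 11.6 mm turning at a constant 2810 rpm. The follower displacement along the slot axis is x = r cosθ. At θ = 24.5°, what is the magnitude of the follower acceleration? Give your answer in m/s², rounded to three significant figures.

914

ω = 294.3 rad/s (from 2810 rpm).
x = r cosθ ⇒ ẍ = −rω² cosθ (ω constant).
|a| = rω²|cosθ| = 0.0116·(294.3)²·|cos 24.5°| = 914.01 m/s².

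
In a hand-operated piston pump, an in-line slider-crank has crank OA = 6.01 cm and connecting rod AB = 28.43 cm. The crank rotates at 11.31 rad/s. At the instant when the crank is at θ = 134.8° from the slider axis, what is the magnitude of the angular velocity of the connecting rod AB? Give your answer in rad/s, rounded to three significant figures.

ω = 11.31 rad/s
The rod makes angle φ with the slider axis where L sinφ = r sinθ; differentiating, L cosφ·φ̇ = r ω cosθ.
L cosφ = √(L² − r² sin²θ) = 0.28108 m.
|ω_rod| = r ω |cosθ| / √(L² − r² sin²θ) = 0.0601·11.31·0.70463/0.28108 = 1.704 rad/s.

1.70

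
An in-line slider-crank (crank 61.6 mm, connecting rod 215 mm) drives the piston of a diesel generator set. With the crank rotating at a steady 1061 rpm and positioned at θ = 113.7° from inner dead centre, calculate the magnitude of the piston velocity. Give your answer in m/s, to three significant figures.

ω = 2π·1061/60 = 111.1 rad/s
For an in-line slider-crank, x = r cosθ + √(L² − r² sin²θ), so v = −rω sinθ·[1 + r cosθ/√(L² − r² sin²θ)].
With r = 0.0616 m, L = 0.215 m, θ = 113.7°: √(L² − r² sin²θ) = 0.20747 m.
v = −0.0616·111.1·0.91566·[1 + 0.0616·-0.40195/0.20747] = -5.5191 m/s.
|v| = 5.5191 m/s.

5.52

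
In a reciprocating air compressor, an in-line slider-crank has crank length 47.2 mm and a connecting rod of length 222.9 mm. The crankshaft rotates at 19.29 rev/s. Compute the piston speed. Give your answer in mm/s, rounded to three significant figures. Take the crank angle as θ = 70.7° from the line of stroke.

ω = 2π·19.3 = 121.2 rad/s
For an in-line slider-crank, x = r cosθ + √(L² − r² sin²θ), so v = −rω sinθ·[1 + r cosθ/√(L² − r² sin²θ)].
With r = 0.0472 m, L = 0.2229 m, θ = 70.7°: √(L² − r² sin²θ) = 0.2184 m.
v = −0.0472·121.2·0.94380·[1 + 0.0472·0.33051/0.2184] = -5.7849 m/s.
|v| = 5.7849 m/s = 5784.9 mm/s.

5780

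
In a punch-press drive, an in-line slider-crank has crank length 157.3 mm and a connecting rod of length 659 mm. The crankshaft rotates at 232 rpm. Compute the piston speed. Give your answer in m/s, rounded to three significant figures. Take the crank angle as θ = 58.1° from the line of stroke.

3.66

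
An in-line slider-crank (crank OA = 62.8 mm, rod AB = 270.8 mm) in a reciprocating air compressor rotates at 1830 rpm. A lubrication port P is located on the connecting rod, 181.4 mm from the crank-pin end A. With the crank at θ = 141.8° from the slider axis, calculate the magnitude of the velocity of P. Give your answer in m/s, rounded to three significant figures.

7.23

ω = 191.6 rad/s.  Crank-pin speed |V_A| = rω = 12.035 m/s, perpendicular to OA.
Rod angle: sinφ = −(r/L) sinθ ⇒ φ = -8.245°; ω_rod = −rω cosθ/√(L²−r²sin²θ) = +35.29 rad/s.
V_P = V_A + ω_rod × AP, with AP = 0.1814 m along the rod.
Components: V_Px = −rω sinθ − a·ω_rod·sinφ = -6.5244 m/s;  V_Py = rω cosθ + a·ω_rod·cosφ = -3.1223 m/s.
|V_P| = √(V_Px² + V_Py²) = 7.233 m/s.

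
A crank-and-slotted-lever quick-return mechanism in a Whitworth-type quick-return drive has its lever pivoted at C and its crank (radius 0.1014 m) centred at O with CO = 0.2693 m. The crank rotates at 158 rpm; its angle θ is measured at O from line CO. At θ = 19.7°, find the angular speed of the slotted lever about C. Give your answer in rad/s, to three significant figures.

ω = 16.55 rad/s (from 158 rpm).
Crank pin A relative to C: A = (d + r cosθ, r sinθ); lever angle φ = atan2(r sinθ, d + r cosθ).
Differentiating tanφ: φ̇ = rω(d cosθ + r)/(d² + r² + 2dr cosθ).
d² + r² + 2dr cosθ = |CA|² = 0.134222 m²;  d cosθ + r = +0.35494 m.
|ω_lever| = |0.1014·16.55·+0.35494| / 0.134222 = 4.4366 rad/s.

4.44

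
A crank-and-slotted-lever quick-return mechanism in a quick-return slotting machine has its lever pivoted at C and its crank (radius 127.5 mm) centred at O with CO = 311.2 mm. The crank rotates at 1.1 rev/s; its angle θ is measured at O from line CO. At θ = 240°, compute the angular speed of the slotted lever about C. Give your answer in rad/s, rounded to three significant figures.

0.337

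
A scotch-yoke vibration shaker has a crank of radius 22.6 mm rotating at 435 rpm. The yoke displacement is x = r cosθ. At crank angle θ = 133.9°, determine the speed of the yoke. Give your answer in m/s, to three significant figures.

0.742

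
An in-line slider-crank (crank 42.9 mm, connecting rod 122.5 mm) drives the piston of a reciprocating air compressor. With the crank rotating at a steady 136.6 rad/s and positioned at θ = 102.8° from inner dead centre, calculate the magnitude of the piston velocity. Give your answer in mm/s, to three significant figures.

ω = 136.6 rad/s
For an in-line slider-crank, x = r cosθ + √(L² − r² sin²θ), so v = −rω sinθ·[1 + r cosθ/√(L² − r² sin²θ)].
With r = 0.0429 m, L = 0.1225 m, θ = 102.8°: √(L² − r² sin²θ) = 0.11514 m.
v = −0.0429·136.6·0.97515·[1 + 0.0429·-0.22155/0.11514] = -5.2428 m/s.
|v| = 5.2428 m/s = 5242.8 mm/s.

5240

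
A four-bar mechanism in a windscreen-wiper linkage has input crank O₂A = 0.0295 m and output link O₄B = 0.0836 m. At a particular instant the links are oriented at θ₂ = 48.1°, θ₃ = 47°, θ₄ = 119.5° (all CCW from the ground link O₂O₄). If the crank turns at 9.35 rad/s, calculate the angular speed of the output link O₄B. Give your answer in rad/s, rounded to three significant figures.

ω₂ = 9.35 rad/s
Differentiating the loop-closure r₂e^{iθ₂}+r₃e^{iθ₃}=r₁+r₄e^{iθ₄} gives r₂ω₂e^{iθ₂}+r₃ω₃e^{iθ₃}=r₄ω₄e^{iθ₄}.
Eliminating the other unknown: ω₄ = r₂ω₂ sin(θ₂−θ₃) / [r₄ sin(θ₄−θ₃)].
Numerator sine = +0.01920; denominator sine = +0.95372.
Result = 0.0295·9.35·(+0.01920) / (0.0836·(+0.95372)) = +0.066413 rad/s; magnitude 0.066413 rad/s.

0.0664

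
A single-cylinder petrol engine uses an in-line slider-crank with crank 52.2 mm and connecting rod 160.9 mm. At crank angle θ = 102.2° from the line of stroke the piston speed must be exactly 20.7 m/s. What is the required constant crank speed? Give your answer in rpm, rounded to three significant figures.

4180

For an in-line slider-crank, |v_piston| = rω|sinθ|·[1 + r cosθ/√(L² − r² sin²θ)].
With r = 0.0522 m, L = 0.1609 m, θ = 102.2°: the bracketed kinematic factor |dx/dθ| = 0.047333 m.
ω = v/|dx/dθ| = 20.7/0.047333 = 437.33 rad/s.
N = 60ω/(2π) = 4176.2 rpm.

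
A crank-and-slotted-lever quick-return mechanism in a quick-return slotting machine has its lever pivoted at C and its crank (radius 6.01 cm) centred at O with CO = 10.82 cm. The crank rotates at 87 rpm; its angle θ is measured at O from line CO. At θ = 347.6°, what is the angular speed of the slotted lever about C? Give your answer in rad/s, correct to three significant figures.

3.24

ω = 9.111 rad/s (from 87 rpm).
Crank pin A relative to C: A = (d + r cosθ, r sinθ); lever angle φ = atan2(r sinθ, d + r cosθ).
Differentiating tanφ: φ̇ = rω(d cosθ + r)/(d² + r² + 2dr cosθ).
d² + r² + 2dr cosθ = |CA|² = 0.0280215 m²;  d cosθ + r = +0.16578 m.
|ω_lever| = |0.0601·9.111·+0.16578| / 0.0280215 = 3.2393 rad/s.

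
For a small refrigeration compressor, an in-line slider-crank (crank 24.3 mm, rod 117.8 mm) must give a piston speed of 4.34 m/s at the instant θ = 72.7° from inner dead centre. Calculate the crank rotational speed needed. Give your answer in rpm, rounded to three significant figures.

For an in-line slider-crank, |v_piston| = rω|sinθ|·[1 + r cosθ/√(L² − r² sin²θ)].
With r = 0.0243 m, L = 0.1178 m, θ = 72.7°: the bracketed kinematic factor |dx/dθ| = 0.024652 m.
ω = v/|dx/dθ| = 4.34/0.024652 = 176.05 rad/s.
N = 60ω/(2π) = 1681.1 rpm.

1680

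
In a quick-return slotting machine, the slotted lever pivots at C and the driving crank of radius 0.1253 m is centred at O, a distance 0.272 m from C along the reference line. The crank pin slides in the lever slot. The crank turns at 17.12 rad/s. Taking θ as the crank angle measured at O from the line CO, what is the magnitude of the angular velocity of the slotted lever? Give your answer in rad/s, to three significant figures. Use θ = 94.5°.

2.64

ω = 17.12 rad/s
Crank pin A relative to C: A = (d + r cosθ, r sinθ); lever angle φ = atan2(r sinθ, d + r cosθ).
Differentiating tanφ: φ̇ = rω(d cosθ + r)/(d² + r² + 2dr cosθ).
d² + r² + 2dr cosθ = |CA|² = 0.0843361 m²;  d cosθ + r = +0.10396 m.
|ω_lever| = |0.1253·17.12·+0.10396| / 0.0843361 = 2.6443 rad/s.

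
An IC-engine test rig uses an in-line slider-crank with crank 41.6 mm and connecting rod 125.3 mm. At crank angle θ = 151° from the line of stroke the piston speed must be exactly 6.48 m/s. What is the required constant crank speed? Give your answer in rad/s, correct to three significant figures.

455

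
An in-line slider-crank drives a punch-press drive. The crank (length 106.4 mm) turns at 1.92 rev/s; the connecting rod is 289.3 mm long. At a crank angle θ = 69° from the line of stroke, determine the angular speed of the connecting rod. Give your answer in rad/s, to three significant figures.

ω = 12.06 rad/s (converted from 1.92 rev/s).
The rod makes angle φ with the slider axis where L sinφ = r sinθ; differentiating, L cosφ·φ̇ = r ω cosθ.
L cosφ = √(L² − r² sin²θ) = 0.27171 m.
|ω_rod| = r ω |cosθ| / √(L² − r² sin²θ) = 0.1064·12.06·0.35837/0.27171 = 1.6929 rad/s.

1.69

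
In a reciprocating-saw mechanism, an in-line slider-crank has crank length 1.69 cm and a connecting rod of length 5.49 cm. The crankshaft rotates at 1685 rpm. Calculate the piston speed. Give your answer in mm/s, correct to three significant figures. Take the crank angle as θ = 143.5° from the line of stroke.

1330

ω = 2π·1685/60 = 176.5 rad/s
For an in-line slider-crank, x = r cosθ + √(L² − r² sin²θ), so v = −rω sinθ·[1 + r cosθ/√(L² − r² sin²θ)].
With r = 0.0169 m, L = 0.0549 m, θ = 143.5°: √(L² − r² sin²θ) = 0.053972 m.
v = −0.0169·176.5·0.59482·[1 + 0.0169·-0.80386/0.053972] = -1.3273 m/s.
|v| = 1.3273 m/s = 1327.3 mm/s.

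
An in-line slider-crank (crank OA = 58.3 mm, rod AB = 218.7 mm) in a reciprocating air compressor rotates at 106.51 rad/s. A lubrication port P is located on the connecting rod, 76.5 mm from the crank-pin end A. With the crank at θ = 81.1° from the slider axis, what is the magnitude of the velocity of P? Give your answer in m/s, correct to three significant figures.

ω = 106.5 rad/s.  Crank-pin speed |V_A| = rω = 6.2095 m/s, perpendicular to OA.
Rod angle: sinφ = −(r/L) sinθ ⇒ φ = -15.270°; ω_rod = −rω cosθ/√(L²−r²sin²θ) = -4.5534 rad/s.
V_P = V_A + ω_rod × AP, with AP = 0.0765 m along the rod.
Components: V_Px = −rω sinθ − a·ω_rod·sinφ = -6.2265 m/s;  V_Py = rω cosθ + a·ω_rod·cosφ = +0.62464 m/s.
|V_P| = √(V_Px² + V_Py²) = 6.2578 m/s.

6.26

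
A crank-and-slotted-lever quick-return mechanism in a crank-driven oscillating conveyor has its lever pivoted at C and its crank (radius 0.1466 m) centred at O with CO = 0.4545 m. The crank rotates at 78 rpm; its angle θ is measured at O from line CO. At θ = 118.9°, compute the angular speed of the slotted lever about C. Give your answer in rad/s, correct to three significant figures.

0.534

ω = 8.168 rad/s (from 78 rpm).
Crank pin A relative to C: A = (d + r cosθ, r sinθ); lever angle φ = atan2(r sinθ, d + r cosθ).
Differentiating tanφ: φ̇ = rω(d cosθ + r)/(d² + r² + 2dr cosθ).
d² + r² + 2dr cosθ = |CA|² = 0.16366 m²;  d cosθ + r = -0.073052 m.
|ω_lever| = |0.1466·8.168·-0.073052| / 0.16366 = 0.5345 rad/s.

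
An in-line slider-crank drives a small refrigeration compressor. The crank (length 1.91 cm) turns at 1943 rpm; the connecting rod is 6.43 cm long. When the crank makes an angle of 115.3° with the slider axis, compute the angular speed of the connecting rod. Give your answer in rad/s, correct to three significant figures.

ω = 203.5 rad/s (converted from 1943 rpm).
The rod makes angle φ with the slider axis where L sinφ = r sinθ; differentiating, L cosφ·φ̇ = r ω cosθ.
L cosφ = √(L² − r² sin²θ) = 0.061938 m.
|ω_rod| = r ω |cosθ| / √(L² − r² sin²θ) = 0.0191·203.5·0.42736/0.061938 = 26.815 rad/s.

26.8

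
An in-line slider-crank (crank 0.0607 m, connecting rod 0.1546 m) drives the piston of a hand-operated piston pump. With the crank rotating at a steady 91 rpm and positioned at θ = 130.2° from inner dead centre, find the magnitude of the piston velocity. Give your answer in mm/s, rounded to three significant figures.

324

ω = 2π·91/60 = 9.529 rad/s
For an in-line slider-crank, x = r cosθ + √(L² − r² sin²θ), so v = −rω sinθ·[1 + r cosθ/√(L² − r² sin²θ)].
With r = 0.0607 m, L = 0.1546 m, θ = 130.2°: √(L² − r² sin²θ) = 0.14748 m.
v = −0.0607·9.529·0.76380·[1 + 0.0607·-0.64546/0.14748] = -0.32444 m/s.
|v| = 0.32444 m/s = 324.44 mm/s.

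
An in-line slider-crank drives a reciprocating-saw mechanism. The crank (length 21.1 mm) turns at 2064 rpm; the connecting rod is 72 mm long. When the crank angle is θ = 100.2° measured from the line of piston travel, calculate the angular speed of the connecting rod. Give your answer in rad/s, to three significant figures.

ω = 216.1 rad/s (converted from 2064 rpm).
The rod makes angle φ with the slider axis where L sinφ = r sinθ; differentiating, L cosφ·φ̇ = r ω cosθ.
L cosφ = √(L² − r² sin²θ) = 0.06894 m.
|ω_rod| = r ω |cosθ| / √(L² − r² sin²θ) = 0.0211·216.1·0.17708/0.06894 = 11.715 rad/s.

11.7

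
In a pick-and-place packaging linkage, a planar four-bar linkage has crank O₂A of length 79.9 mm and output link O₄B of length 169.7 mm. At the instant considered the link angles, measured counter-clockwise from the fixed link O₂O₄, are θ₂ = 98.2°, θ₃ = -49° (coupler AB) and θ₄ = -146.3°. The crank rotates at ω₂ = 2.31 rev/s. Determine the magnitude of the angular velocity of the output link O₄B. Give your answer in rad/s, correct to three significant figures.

3.73

ω₂ = 14.51 rad/s (from 2.31 rev/s).
Differentiating the loop-closure r₂e^{iθ₂}+r₃e^{iθ₃}=r₁+r₄e^{iθ₄} gives r₂ω₂e^{iθ₂}+r₃ω₃e^{iθ₃}=r₄ω₄e^{iθ₄}.
Eliminating the other unknown: ω₄ = r₂ω₂ sin(θ₂−θ₃) / [r₄ sin(θ₄−θ₃)].
Numerator sine = +0.54171; denominator sine = -0.99189.
Result = 0.0799·14.51·(+0.54171) / (0.1697·(-0.99189)) = -3.7321 rad/s; magnitude 3.7321 rad/s.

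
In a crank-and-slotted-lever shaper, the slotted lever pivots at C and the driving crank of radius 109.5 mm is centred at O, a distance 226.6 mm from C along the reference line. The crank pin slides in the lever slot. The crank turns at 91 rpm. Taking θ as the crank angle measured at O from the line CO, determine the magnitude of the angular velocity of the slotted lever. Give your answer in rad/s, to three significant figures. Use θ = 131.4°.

ω = 9.529 rad/s (from 91 rpm).
Crank pin A relative to C: A = (d + r cosθ, r sinθ); lever angle φ = atan2(r sinθ, d + r cosθ).
Differentiating tanφ: φ̇ = rω(d cosθ + r)/(d² + r² + 2dr cosθ).
d² + r² + 2dr cosθ = |CA|² = 0.0305199 m²;  d cosθ + r = -0.040353 m.
|ω_lever| = |0.1095·9.529·-0.040353| / 0.0305199 = 1.3797 rad/s.

1.38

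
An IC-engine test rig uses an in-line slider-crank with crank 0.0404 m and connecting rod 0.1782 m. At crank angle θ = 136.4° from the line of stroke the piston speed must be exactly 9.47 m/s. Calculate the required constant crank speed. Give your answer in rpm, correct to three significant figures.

3890

For an in-line slider-crank, |v_piston| = rω|sinθ|·[1 + r cosθ/√(L² − r² sin²θ)].
With r = 0.0404 m, L = 0.1782 m, θ = 136.4°: the bracketed kinematic factor |dx/dθ| = 0.02323 m.
ω = v/|dx/dθ| = 9.47/0.02323 = 407.67 rad/s.
N = 60ω/(2π) = 3893 rpm.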